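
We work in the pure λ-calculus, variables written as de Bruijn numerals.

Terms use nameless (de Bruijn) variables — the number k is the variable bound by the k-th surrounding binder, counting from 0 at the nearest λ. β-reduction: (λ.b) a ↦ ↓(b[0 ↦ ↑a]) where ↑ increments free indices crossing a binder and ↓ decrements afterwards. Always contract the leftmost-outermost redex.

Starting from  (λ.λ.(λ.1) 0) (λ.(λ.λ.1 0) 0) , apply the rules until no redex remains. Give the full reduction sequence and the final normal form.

  start: (λ.λ.(λ.1) 0) (λ.(λ.λ.1 0) 0)
  →1  λ.(λ.1) 0
  →2  λ.0

Answer: normal form = λ.0  (in 2 steps)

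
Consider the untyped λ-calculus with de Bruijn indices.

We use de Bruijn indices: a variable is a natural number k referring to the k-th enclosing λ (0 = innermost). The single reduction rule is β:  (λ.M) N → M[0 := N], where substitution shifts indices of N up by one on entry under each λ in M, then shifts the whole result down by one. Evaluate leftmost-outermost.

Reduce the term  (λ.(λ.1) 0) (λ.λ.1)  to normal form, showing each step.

Answer: normal form = λ.λ.1  (in 2 steps)

Working:
  start: (λ.(λ.1) 0) (λ.λ.1)
  step 1: (λ.λ.λ.1) (λ.λ.1)
  step 2: λ.λ.1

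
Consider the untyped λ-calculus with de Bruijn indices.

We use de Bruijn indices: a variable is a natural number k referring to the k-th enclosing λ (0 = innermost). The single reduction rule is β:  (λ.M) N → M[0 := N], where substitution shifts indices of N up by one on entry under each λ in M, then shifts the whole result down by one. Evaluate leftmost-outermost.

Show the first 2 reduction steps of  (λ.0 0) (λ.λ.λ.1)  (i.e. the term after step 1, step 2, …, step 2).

  start: (λ.0 0) (λ.λ.λ.1)
  [1] (λ.λ.λ.1) (λ.λ.λ.1)
  [2] λ.λ.1

Answer: after 2 steps: λ.λ.1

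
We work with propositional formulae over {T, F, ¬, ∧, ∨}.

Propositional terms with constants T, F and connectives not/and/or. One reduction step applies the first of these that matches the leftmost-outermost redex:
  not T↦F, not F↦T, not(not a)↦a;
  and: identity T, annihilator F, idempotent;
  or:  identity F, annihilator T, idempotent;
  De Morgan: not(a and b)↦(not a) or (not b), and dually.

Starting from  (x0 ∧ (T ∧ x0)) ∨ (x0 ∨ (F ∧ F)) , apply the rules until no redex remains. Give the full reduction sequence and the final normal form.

Answer: normal form = x0  (in 5 steps)

Working:
  start: (x0 ∧ (T ∧ x0)) ∨ (x0 ∨ (F ∧ F))
  [1] (x0 ∧ x0) ∨ (x0 ∨ (F ∧ F))
  [2] x0 ∨ (x0 ∨ (F ∧ F))
  [3] x0 ∨ (x0 ∨ F)
  [4] x0 ∨ x0
  [5] x0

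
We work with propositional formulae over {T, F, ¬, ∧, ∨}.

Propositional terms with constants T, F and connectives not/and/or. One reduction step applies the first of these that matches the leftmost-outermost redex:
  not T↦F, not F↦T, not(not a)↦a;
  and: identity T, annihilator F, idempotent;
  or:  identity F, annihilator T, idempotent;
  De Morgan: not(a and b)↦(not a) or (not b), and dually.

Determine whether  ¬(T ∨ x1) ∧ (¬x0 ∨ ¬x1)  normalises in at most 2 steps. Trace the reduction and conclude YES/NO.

Answer: NO — after 2 steps the term is (F ∧ ¬x1) ∧ (¬x0 ∨ ¬x1), not yet normal

Reduction:
  start: ¬(T ∨ x1) ∧ (¬x0 ∨ ¬x1)
  [1] (¬T ∧ ¬x1) ∧ (¬x0 ∨ ¬x1)
  [2] (F ∧ ¬x1) ∧ (¬x0 ∨ ¬x1)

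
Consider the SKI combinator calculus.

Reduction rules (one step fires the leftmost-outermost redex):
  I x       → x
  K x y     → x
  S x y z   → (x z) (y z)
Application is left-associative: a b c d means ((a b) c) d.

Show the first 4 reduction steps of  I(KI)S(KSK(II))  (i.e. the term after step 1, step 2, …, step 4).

  start: I(KI)S(KSK(II))
  [1] KIS(KSK(II))
  [2] I(KSK(II))
  [3] KSK(II)
  [4] S(II)

Answer: after 4 steps: S(II)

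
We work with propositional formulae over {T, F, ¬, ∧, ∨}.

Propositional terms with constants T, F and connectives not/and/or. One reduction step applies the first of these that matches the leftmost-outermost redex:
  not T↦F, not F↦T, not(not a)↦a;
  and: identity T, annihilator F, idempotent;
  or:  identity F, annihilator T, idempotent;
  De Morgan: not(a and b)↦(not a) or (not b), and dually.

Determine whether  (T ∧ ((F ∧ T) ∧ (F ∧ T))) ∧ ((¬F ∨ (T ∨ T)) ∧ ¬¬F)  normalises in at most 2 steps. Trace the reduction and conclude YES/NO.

  start: (T ∧ ((F ∧ T) ∧ (F ∧ T))) ∧ ((¬F ∨ (T ∨ T)) ∧ ¬¬F)
  step 1: ((F ∧ T) ∧ (F ∧ T)) ∧ ((¬F ∨ (T ∨ T)) ∧ ¬¬F)
  step 2: (F ∧ T) ∧ ((¬F ∨ (T ∨ T)) ∧ ¬¬F)

Answer: NO — after 2 steps the term is (F ∧ T) ∧ ((¬F ∨ (T ∨ T)) ∧ ¬¬F), not yet normal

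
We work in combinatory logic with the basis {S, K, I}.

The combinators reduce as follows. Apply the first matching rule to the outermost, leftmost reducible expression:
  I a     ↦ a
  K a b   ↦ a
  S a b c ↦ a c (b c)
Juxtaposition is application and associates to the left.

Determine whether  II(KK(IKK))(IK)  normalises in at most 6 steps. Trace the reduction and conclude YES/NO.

  start: II(KK(IKK))(IK)
  →1  I(KK(IKK))(IK)
  →2  KK(IKK)(IK)
  →3  K(IK)
  →4  KK

Answer: YES — reaches normal form KK in 4 ≤ 6 steps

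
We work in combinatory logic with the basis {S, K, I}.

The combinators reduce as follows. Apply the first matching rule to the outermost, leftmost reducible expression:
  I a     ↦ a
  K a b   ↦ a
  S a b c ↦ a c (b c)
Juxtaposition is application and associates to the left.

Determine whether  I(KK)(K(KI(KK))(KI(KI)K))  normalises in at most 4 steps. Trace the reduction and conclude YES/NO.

Answer: YES — reaches normal form K in 2 ≤ 4 steps

Working:
  start: I(KK)(K(KI(KK))(KI(KI)K))
  [1] KK(K(KI(KK))(KI(KI)K))
  [2] K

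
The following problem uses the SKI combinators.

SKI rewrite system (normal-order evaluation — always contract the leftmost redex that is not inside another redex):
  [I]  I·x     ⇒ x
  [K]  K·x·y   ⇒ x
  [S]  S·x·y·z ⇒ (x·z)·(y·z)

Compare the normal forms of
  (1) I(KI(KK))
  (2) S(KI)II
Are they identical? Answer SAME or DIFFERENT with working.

Answer: SAME — A ⇓ I, B ⇓ I

Derivation:
Term A:
  start: I(KI(KK))
  →1  KI(KK)
  →2  I

Term B:
  start: S(KI)II
  →1  KII(II)
  →2  I(II)
  →3  II
  →4  I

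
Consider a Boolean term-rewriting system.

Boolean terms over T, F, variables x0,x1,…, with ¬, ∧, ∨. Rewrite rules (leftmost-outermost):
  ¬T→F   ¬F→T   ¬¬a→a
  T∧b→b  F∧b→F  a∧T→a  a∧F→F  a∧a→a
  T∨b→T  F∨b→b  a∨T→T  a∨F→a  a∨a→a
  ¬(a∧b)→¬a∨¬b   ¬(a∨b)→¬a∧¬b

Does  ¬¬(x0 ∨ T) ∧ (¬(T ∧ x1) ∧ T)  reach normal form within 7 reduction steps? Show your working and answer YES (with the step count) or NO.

  start: ¬¬(x0 ∨ T) ∧ (¬(T ∧ x1) ∧ T)
  →1  (x0 ∨ T) ∧ (¬(T ∧ x1) ∧ T)
  →2  T ∧ (¬(T ∧ x1) ∧ T)
  →3  ¬(T ∧ x1) ∧ T
  →4  ¬(T ∧ x1)
  →5  ¬T ∨ ¬x1
  →6  F ∨ ¬x1
  →7  ¬x1

Answer: YES — reaches normal form ¬x1 in 7 ≤ 7 steps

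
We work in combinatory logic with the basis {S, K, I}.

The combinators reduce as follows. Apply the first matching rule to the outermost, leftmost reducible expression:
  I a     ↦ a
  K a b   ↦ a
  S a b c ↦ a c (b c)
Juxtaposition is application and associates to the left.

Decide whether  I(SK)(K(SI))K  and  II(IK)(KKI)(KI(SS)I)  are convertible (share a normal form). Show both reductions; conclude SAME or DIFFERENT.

Term A:
  start: I(SK)(K(SI))K
  [1] SK(K(SI))K
  [2] KK(K(SI)K)
  [3] K

Term B:
  start: II(IK)(KKI)(KI(SS)I)
  [1] I(IK)(KKI)(KI(SS)I)
  [2] IK(KKI)(KI(SS)I)
  [3] K(KKI)(KI(SS)I)
  [4] KKI
  [5] K

Answer: SAME — A ⇓ K, B ⇓ K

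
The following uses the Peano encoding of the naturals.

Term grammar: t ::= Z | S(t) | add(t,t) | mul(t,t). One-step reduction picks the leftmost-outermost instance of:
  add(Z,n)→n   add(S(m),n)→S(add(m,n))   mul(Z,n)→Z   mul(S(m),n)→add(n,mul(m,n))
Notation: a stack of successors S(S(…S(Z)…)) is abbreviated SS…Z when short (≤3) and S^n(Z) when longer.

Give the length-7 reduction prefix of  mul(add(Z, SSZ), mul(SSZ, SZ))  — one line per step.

  start: mul(add(Z, SSZ), mul(SSZ, SZ))
  step 1: mul(SSZ, mul(SSZ, SZ))
  step 2: add(mul(SSZ, SZ), mul(SZ, mul(SSZ, SZ)))
  step 3: add(add(SZ, mul(SZ, SZ)), mul(SZ, mul(SSZ, SZ)))
  step 4: add(S(add(Z, mul(SZ, SZ))), mul(SZ, mul(SSZ, SZ)))
  step 5: S(add(add(Z, mul(SZ, SZ)), mul(SZ, mul(SSZ, SZ))))
  step 6: S(add(mul(SZ, SZ), mul(SZ, mul(SSZ, SZ))))
  step 7: S(add(add(SZ, mul(Z, SZ)), mul(SZ, mul(SSZ, SZ))))

Answer: after 7 steps: S(add(add(SZ, mul(Z, SZ)), mul(SZ, mul(SSZ, SZ))))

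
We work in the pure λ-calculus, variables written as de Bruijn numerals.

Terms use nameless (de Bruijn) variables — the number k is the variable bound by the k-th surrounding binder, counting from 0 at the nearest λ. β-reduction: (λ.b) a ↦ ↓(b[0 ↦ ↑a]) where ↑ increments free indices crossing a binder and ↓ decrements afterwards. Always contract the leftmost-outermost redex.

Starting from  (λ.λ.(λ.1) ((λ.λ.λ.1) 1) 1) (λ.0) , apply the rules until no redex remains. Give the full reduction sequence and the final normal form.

Answer: normal form = λ.0 (λ.0)  (in 2 steps)

Reduction:
  start: (λ.λ.(λ.1) ((λ.λ.λ.1) 1) 1) (λ.0)
  [1] λ.(λ.1) ((λ.λ.λ.1) (λ.0)) (λ.0)
  [2] λ.0 (λ.0)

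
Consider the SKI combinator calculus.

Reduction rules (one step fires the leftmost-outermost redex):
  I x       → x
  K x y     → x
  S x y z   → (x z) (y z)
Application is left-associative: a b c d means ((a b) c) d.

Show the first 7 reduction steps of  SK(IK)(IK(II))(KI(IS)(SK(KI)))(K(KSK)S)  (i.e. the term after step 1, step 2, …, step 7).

Answer: after 7 steps: KSK

Working:
  start: SK(IK)(IK(II))(KI(IS)(SK(KI)))(K(KSK)S)
  step 1: K(IK(II))(IK(IK(II)))(KI(IS)(SK(KI)))(K(KSK)S)
  step 2: IK(II)(KI(IS)(SK(KI)))(K(KSK)S)
  step 3: K(II)(KI(IS)(SK(KI)))(K(KSK)S)
  step 4: II(K(KSK)S)
  step 5: I(K(KSK)S)
  step 6: K(KSK)S
  step 7: KSK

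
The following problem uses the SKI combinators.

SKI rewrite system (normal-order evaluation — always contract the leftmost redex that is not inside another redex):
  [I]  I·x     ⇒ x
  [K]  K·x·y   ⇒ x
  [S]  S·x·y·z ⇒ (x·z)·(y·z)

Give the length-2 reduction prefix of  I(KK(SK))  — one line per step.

Answer: after 2 steps: K

Working:
  start: I(KK(SK))
  →1  KK(SK)
  →2  K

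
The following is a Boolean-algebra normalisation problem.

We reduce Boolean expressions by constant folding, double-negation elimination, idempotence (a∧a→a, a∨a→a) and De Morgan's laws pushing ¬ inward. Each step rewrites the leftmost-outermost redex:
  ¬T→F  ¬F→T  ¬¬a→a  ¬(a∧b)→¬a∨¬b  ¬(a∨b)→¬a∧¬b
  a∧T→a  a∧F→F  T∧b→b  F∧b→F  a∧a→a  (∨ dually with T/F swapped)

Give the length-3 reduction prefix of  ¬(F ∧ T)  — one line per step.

  start: ¬(F ∧ T)
  step 1: ¬F ∨ ¬T
  step 2: T ∨ ¬T
  step 3: T

Answer: after 3 steps: T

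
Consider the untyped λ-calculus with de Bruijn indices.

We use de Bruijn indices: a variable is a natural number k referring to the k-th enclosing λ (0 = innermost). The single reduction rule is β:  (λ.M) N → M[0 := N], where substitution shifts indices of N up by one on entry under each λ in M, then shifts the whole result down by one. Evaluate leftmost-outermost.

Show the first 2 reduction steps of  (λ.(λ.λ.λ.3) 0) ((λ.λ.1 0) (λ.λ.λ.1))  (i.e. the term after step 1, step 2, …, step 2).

  start: (λ.(λ.λ.λ.3) 0) ((λ.λ.1 0) (λ.λ.λ.1))
  [1] (λ.λ.λ.(λ.λ.1 0) (λ.λ.λ.1)) ((λ.λ.1 0) (λ.λ.λ.1))
  [2] λ.λ.(λ.λ.1 0) (λ.λ.λ.1)

Answer: after 2 steps: λ.λ.(λ.λ.1 0) (λ.λ.λ.1)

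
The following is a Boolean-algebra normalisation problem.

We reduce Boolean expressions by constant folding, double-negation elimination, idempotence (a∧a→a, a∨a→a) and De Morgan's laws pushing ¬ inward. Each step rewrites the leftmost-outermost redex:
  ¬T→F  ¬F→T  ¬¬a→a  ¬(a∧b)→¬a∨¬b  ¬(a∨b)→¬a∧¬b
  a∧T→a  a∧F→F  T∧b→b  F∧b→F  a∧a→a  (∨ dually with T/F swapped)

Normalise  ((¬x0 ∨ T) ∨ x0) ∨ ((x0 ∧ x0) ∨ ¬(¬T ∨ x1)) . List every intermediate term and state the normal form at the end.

Answer: normal form = T  (in 3 steps)

Reduction:
  start: ((¬x0 ∨ T) ∨ x0) ∨ ((x0 ∧ x0) ∨ ¬(¬T ∨ x1))
  →1  (T ∨ x0) ∨ ((x0 ∧ x0) ∨ ¬(¬T ∨ x1))
  →2  T ∨ ((x0 ∧ x0) ∨ ¬(¬T ∨ x1))
  →3  T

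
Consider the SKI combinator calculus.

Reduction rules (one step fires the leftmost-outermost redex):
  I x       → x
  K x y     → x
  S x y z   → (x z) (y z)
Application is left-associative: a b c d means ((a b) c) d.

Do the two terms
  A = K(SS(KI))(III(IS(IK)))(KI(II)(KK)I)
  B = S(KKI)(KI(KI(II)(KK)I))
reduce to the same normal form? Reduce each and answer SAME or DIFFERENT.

Term A:
  start: K(SS(KI))(III(IS(IK)))(KI(II)(KK)I)
  [1] SS(KI)(KI(II)(KK)I)
  [2] S(KI(II)(KK)I)(KI(KI(II)(KK)I))
  [3] S(I(KK)I)(KI(KI(II)(KK)I))
  [4] S(KKI)(KI(KI(II)(KK)I))
  [5] SK(KI(KI(II)(KK)I))
  [6] SKI

Term B:
  start: S(KKI)(KI(KI(II)(KK)I))
  [1] SK(KI(KI(II)(KK)I))
  [2] SKI

Answer: SAME — A ⇓ SKI, B ⇓ SKI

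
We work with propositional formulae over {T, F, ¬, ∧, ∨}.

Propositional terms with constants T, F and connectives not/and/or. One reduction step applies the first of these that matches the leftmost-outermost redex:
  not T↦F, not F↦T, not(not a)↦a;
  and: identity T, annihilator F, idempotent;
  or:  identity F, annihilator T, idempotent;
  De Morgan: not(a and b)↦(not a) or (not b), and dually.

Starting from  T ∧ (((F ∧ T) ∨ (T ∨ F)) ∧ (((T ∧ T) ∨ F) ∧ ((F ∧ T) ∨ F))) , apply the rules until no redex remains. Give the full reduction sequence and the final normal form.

Answer: normal form = F  (in 10 steps)

Derivation:
  start: T ∧ (((F ∧ T) ∨ (T ∨ F)) ∧ (((T ∧ T) ∨ F) ∧ ((F ∧ T) ∨ F)))
  step 1: ((F ∧ T) ∨ (T ∨ F)) ∧ (((T ∧ T) ∨ F) ∧ ((F ∧ T) ∨ F))
  step 2: (F ∨ (T ∨ F)) ∧ (((T ∧ T) ∨ F) ∧ ((F ∧ T) ∨ F))
  step 3: (T ∨ F) ∧ (((T ∧ T) ∨ F) ∧ ((F ∧ T) ∨ F))
  step 4: T ∧ (((T ∧ T) ∨ F) ∧ ((F ∧ T) ∨ F))
  step 5: ((T ∧ T) ∨ F) ∧ ((F ∧ T) ∨ F)
  step 6: (T ∧ T) ∧ ((F ∧ T) ∨ F)
  step 7: T ∧ ((F ∧ T) ∨ F)
  step 8: (F ∧ T) ∨ F
  step 9: F ∧ T
  step 10: F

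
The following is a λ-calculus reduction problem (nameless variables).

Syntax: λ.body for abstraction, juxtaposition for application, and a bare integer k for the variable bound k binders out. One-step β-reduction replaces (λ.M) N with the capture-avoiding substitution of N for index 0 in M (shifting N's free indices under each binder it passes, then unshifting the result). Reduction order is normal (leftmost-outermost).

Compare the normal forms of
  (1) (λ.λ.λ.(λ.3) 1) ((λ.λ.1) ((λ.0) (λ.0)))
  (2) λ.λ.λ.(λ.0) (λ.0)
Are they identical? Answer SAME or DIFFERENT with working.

Term A:
  start: (λ.λ.λ.(λ.3) 1) ((λ.λ.1) ((λ.0) (λ.0)))
  step 1: λ.λ.(λ.(λ.λ.1) ((λ.0) (λ.0))) 1
  step 2: λ.λ.(λ.λ.1) ((λ.0) (λ.0))
  step 3: λ.λ.λ.(λ.0) (λ.0)
  step 4: λ.λ.λ.λ.0

Term B:
  start: λ.λ.λ.(λ.0) (λ.0)
  step 1: λ.λ.λ.λ.0

Answer: SAME — A ⇓ λ.λ.λ.λ.0, B ⇓ λ.λ.λ.λ.0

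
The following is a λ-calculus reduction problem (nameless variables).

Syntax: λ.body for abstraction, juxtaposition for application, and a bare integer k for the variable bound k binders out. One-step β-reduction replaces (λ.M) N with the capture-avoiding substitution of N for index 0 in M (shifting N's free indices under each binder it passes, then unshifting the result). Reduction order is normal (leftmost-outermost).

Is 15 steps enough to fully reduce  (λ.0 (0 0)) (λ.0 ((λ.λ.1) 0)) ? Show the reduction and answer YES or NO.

Answer: YES — reaches normal form λ.0 (λ.1) in 14 ≤ 15 steps

Working:
  start: (λ.0 (0 0)) (λ.0 ((λ.λ.1) 0))
  step 1: (λ.0 ((λ.λ.1) 0)) ((λ.0 ((λ.λ.1) 0)) (λ.0 ((λ.λ.1) 0)))
  step 2: (λ.0 ((λ.λ.1) 0)) (λ.0 ((λ.λ.1) 0)) ((λ.λ.1) ((λ.0 ((λ.λ.1) 0)) (λ.0 ((λ.λ.1) 0))))
  step 3: (λ.0 ((λ.λ.1) 0)) ((λ.λ.1) (λ.0 ((λ.λ.1) 0))) ((λ.λ.1) ((λ.0 ((λ.λ.1) 0)) (λ.0 ((λ.λ.1) 0))))
  step 4: (λ.λ.1) (λ.0 ((λ.λ.1) 0)) ((λ.λ.1) ((λ.λ.1) (λ.0 ((λ.λ.1) 0)))) ((λ.λ.1) ((λ.0 ((λ.λ.1) 0)) (λ.0 ((λ.λ.1) 0))))
  step 5: (λ.λ.0 ((λ.λ.1) 0)) ((λ.λ.1) ((λ.λ.1) (λ.0 ((λ.λ.1) 0)))) ((λ.λ.1) ((λ.0 ((λ.λ.1) 0)) (λ.0 ((λ.λ.1) 0))))
  step 6: (λ.0 ((λ.λ.1) 0)) ((λ.λ.1) ((λ.0 ((λ.λ.1) 0)) (λ.0 ((λ.λ.1) 0))))
  step 7: (λ.λ.1) ((λ.0 ((λ.λ.1) 0)) (λ.0 ((λ.λ.1) 0))) ((λ.λ.1) ((λ.λ.1) ((λ.0 ((λ.λ.1) 0)) (λ.0 ((λ.λ.1) 0)))))
  step 8: (λ.(λ.0 ((λ.λ.1) 0)) (λ.0 ((λ.λ.1) 0))) ((λ.λ.1) ((λ.λ.1) ((λ.0 ((λ.λ.1) 0)) (λ.0 ((λ.λ.1) 0)))))
  step 9: (λ.0 ((λ.λ.1) 0)) (λ.0 ((λ.λ.1) 0))
  step 10: (λ.0 ((λ.λ.1) 0)) ((λ.λ.1) (λ.0 ((λ.λ.1) 0)))
  step 11: (λ.λ.1) (λ.0 ((λ.λ.1) 0)) ((λ.λ.1) ((λ.λ.1) (λ.0 ((λ.λ.1) 0))))
  step 12: (λ.λ.0 ((λ.λ.1) 0)) ((λ.λ.1) ((λ.λ.1) (λ.0 ((λ.λ.1) 0))))
  step 13: λ.0 ((λ.λ.1) 0)
  step 14: λ.0 (λ.1)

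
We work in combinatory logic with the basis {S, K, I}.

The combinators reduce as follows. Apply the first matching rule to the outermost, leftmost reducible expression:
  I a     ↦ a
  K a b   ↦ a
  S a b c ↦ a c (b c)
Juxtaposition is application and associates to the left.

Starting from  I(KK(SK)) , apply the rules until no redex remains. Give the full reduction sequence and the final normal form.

Answer: normal form = K  (in 2 steps)

Working:
  start: I(KK(SK))
  [1] KK(SK)
  [2] K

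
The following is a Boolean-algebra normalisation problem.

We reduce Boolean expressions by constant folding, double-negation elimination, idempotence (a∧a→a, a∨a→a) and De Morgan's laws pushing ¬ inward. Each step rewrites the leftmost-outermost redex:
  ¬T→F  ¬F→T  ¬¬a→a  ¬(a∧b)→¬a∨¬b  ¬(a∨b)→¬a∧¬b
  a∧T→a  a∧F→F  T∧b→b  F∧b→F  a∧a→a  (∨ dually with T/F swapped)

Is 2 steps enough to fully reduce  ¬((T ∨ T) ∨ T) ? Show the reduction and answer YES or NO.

  start: ¬((T ∨ T) ∨ T)
  →1  ¬(T ∨ T) ∧ ¬T
  →2  (¬T ∧ ¬T) ∧ ¬T

Answer: NO — after 2 steps the term is (¬T ∧ ¬T) ∧ ¬T, not yet normal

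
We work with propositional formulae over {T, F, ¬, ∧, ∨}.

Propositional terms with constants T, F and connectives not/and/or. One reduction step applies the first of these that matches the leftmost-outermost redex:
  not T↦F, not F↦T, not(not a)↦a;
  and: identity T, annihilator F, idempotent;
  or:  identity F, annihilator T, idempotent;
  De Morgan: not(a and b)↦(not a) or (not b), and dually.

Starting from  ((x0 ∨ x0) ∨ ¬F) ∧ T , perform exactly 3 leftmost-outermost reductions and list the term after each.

  start: ((x0 ∨ x0) ∨ ¬F) ∧ T
  step 1: (x0 ∨ x0) ∨ ¬F
  step 2: x0 ∨ ¬F
  step 3: x0 ∨ T

Answer: after 3 steps: x0 ∨ T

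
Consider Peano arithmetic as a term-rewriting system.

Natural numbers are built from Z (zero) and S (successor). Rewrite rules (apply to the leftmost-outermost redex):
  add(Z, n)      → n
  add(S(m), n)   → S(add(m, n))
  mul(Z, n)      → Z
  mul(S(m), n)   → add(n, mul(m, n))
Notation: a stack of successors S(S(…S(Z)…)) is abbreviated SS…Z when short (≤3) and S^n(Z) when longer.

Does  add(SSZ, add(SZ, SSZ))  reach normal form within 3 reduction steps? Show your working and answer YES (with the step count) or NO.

  start: add(SSZ, add(SZ, SSZ))
  [1] S(add(SZ, add(SZ, SSZ)))
  [2] S(S(add(Z, add(SZ, SSZ))))
  [3] S(S(add(SZ, SSZ)))

Answer: NO — after 3 steps the term is S(S(add(SZ, SSZ))), not yet normal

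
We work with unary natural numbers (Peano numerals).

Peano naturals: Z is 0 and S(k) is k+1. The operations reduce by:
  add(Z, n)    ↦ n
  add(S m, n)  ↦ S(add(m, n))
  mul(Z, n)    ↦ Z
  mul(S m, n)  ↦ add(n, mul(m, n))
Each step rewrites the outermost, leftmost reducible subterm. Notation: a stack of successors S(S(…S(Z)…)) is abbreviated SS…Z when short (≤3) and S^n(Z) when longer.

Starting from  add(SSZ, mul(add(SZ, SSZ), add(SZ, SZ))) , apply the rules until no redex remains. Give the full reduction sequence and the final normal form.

  start: add(SSZ, mul(add(SZ, SSZ), add(SZ, SZ)))
  →1  S(add(SZ, mul(add(SZ, SSZ), add(SZ, SZ))))
  →2  S(S(add(Z, mul(add(SZ, SSZ), add(SZ, SZ)))))
  →3  S(S(mul(add(SZ, SSZ), add(SZ, SZ))))
  →4  S(S(mul(S(add(Z, SSZ)), add(SZ, SZ))))
  →5  S(S(add(add(SZ, SZ), mul(add(Z, SSZ), add(SZ, SZ)))))
  →6  S(S(add(S(add(Z, SZ)), mul(add(Z, SSZ), add(SZ, SZ)))))
  →7  S(S(S(add(add(Z, SZ), mul(add(Z, SSZ), add(SZ, SZ))))))
  →8  S(S(S(add(SZ, mul(add(Z, SSZ), add(SZ, SZ))))))
  →9  S(S(S(S(add(Z, mul(add(Z, SSZ), add(SZ, SZ)))))))
  →10  S(S(S(S(mul(add(Z, SSZ), add(SZ, SZ))))))
  →11  S(S(S(S(mul(SSZ, add(SZ, SZ))))))
  →12  S(S(S(S(add(add(SZ, SZ), mul(SZ, add(SZ, SZ)))))))
  →13  S(S(S(S(add(S(add(Z, SZ)), mul(SZ, add(SZ, SZ)))))))
  →14  S(S(S(S(S(add(add(Z, SZ), mul(SZ, add(SZ, SZ))))))))
  →15  S(S(S(S(S(add(SZ, mul(SZ, add(SZ, SZ))))))))
  →16  S(S(S(S(S(S(add(Z, mul(SZ, add(SZ, SZ)))))))))
  →17  S(S(S(S(S(S(mul(SZ, add(SZ, SZ))))))))
  →18  S(S(S(S(S(S(add(add(SZ, SZ), mul(Z, add(SZ, SZ)))))))))
  →19  S(S(S(S(S(S(add(S(add(Z, SZ)), mul(Z, add(SZ, SZ)))))))))
  →20  S(S(S(S(S(S(S(add(add(Z, SZ), mul(Z, add(SZ, SZ))))))))))
  →21  S(S(S(S(S(S(S(add(SZ, mul(Z, add(SZ, SZ))))))))))
  →22  S(S(S(S(S(S(S(S(add(Z, mul(Z, add(SZ, SZ)))))))))))
  →23  S(S(S(S(S(S(S(S(mul(Z, add(SZ, SZ))))))))))
  →24  S^8(Z)

Answer: normal form = S^8(Z)  (in 24 steps)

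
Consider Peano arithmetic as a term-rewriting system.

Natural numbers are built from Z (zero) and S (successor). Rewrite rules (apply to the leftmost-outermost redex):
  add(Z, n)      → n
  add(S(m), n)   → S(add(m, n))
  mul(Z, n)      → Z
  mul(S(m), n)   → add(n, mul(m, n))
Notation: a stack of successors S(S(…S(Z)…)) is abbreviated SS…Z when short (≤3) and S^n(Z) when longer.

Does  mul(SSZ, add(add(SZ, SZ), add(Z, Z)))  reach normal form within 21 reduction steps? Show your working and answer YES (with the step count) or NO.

Answer: YES — reaches normal form S^4(Z) in 21 ≤ 21 steps

Working:
  start: mul(SSZ, add(add(SZ, SZ), add(Z, Z)))
  step 1: add(add(add(SZ, SZ), add(Z, Z)), mul(SZ, add(add(SZ, SZ), add(Z, Z))))
  step 2: add(add(S(add(Z, SZ)), add(Z, Z)), mul(SZ, add(add(SZ, SZ), add(Z, Z))))
  step 3: add(S(add(add(Z, SZ), add(Z, Z))), mul(SZ, add(add(SZ, SZ), add(Z, Z))))
  step 4: S(add(add(add(Z, SZ), add(Z, Z)), mul(SZ, add(add(SZ, SZ), add(Z, Z)))))
  step 5: S(add(add(SZ, add(Z, Z)), mul(SZ, add(add(SZ, SZ), add(Z, Z)))))
  step 6: S(add(S(add(Z, add(Z, Z))), mul(SZ, add(add(SZ, SZ), add(Z, Z)))))
  step 7: S(S(add(add(Z, add(Z, Z)), mul(SZ, add(add(SZ, SZ), add(Z, Z))))))
  step 8: S(S(add(add(Z, Z), mul(SZ, add(add(SZ, SZ), add(Z, Z))))))
  step 9: S(S(add(Z, mul(SZ, add(add(SZ, SZ), add(Z, Z))))))
  step 10: S(S(mul(SZ, add(add(SZ, SZ), add(Z, Z)))))
  step 11: S(S(add(add(add(SZ, SZ), add(Z, Z)), mul(Z, add(add(SZ, SZ), add(Z, Z))))))
  step 12: S(S(add(add(S(add(Z, SZ)), add(Z, Z)), mul(Z, add(add(SZ, SZ), add(Z, Z))))))
  step 13: S(S(add(S(add(add(Z, SZ), add(Z, Z))), mul(Z, add(add(SZ, SZ), add(Z, Z))))))
  step 14: S(S(S(add(add(add(Z, SZ), add(Z, Z)), mul(Z, add(add(SZ, SZ), add(Z, Z)))))))
  step 15: S(S(S(add(add(SZ, add(Z, Z)), mul(Z, add(add(SZ, SZ), add(Z, Z)))))))
  step 16: S(S(S(add(S(add(Z, add(Z, Z))), mul(Z, add(add(SZ, SZ), add(Z, Z)))))))
  step 17: S(S(S(S(add(add(Z, add(Z, Z)), mul(Z, add(add(SZ, SZ), add(Z, Z))))))))
  step 18: S(S(S(S(add(add(Z, Z), mul(Z, add(add(SZ, SZ), add(Z, Z))))))))
  step 19: S(S(S(S(add(Z, mul(Z, add(add(SZ, SZ), add(Z, Z))))))))
  step 20: S(S(S(S(mul(Z, add(add(SZ, SZ), add(Z, Z)))))))
  step 21: S^4(Z)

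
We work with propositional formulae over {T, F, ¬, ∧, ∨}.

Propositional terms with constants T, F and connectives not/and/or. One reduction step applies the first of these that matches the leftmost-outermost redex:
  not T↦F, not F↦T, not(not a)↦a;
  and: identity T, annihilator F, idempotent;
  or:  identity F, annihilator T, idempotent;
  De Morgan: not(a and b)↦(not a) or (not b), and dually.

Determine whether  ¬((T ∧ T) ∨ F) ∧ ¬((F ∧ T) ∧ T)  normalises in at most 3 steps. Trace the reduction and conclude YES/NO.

Answer: NO — after 3 steps the term is (¬T ∧ ¬F) ∧ ¬((F ∧ T) ∧ T), not yet normal

Working:
  start: ¬((T ∧ T) ∨ F) ∧ ¬((F ∧ T) ∧ T)
  →1  (¬(T ∧ T) ∧ ¬F) ∧ ¬((F ∧ T) ∧ T)
  →2  ((¬T ∨ ¬T) ∧ ¬F) ∧ ¬((F ∧ T) ∧ T)
  →3  (¬T ∧ ¬F) ∧ ¬((F ∧ T) ∧ T)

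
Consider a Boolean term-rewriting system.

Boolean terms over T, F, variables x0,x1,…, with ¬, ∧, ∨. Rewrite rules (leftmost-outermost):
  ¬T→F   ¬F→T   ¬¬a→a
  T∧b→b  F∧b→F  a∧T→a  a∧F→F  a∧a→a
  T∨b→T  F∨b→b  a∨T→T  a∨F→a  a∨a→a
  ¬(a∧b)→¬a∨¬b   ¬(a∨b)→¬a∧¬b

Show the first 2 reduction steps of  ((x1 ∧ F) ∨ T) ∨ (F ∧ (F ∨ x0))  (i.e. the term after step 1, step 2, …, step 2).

Answer: after 2 steps: T

Reduction:
  start: ((x1 ∧ F) ∨ T) ∨ (F ∧ (F ∨ x0))
  [1] T ∨ (F ∧ (F ∨ x0))
  [2] T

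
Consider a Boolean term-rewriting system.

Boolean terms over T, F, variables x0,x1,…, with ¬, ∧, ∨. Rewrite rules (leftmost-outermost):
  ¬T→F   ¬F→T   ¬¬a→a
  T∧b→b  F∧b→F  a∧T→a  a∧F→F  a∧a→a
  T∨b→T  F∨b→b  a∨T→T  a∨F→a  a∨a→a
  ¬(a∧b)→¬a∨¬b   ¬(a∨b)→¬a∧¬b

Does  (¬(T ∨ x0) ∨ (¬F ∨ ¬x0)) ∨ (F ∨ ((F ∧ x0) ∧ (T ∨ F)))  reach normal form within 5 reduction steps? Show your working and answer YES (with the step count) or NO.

Answer: NO — after 5 steps the term is (T ∨ ¬x0) ∨ (F ∨ ((F ∧ x0) ∧ (T ∨ F))), not yet normal

Working:
  start: (¬(T ∨ x0) ∨ (¬F ∨ ¬x0)) ∨ (F ∨ ((F ∧ x0) ∧ (T ∨ F)))
  →1  ((¬T ∧ ¬x0) ∨ (¬F ∨ ¬x0)) ∨ (F ∨ ((F ∧ x0) ∧ (T ∨ F)))
  →2  ((F ∧ ¬x0) ∨ (¬F ∨ ¬x0)) ∨ (F ∨ ((F ∧ x0) ∧ (T ∨ F)))
  →3  (F ∨ (¬F ∨ ¬x0)) ∨ (F ∨ ((F ∧ x0) ∧ (T ∨ F)))
  →4  (¬F ∨ ¬x0) ∨ (F ∨ ((F ∧ x0) ∧ (T ∨ F)))
  →5  (T ∨ ¬x0) ∨ (F ∨ ((F ∧ x0) ∧ (T ∨ F)))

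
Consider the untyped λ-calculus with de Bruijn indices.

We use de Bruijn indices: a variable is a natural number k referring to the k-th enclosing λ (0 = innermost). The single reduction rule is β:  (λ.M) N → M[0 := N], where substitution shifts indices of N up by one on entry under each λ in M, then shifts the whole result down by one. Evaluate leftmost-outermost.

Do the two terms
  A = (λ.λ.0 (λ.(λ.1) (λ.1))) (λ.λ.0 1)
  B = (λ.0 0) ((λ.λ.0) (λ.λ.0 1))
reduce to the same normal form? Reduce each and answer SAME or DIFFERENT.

Term A:
  start: (λ.λ.0 (λ.(λ.1) (λ.1))) (λ.λ.0 1)
  [1] λ.0 (λ.(λ.1) (λ.1))
  [2] λ.0 (λ.0)

Term B:
  start: (λ.0 0) ((λ.λ.0) (λ.λ.0 1))
  [1] (λ.λ.0) (λ.λ.0 1) ((λ.λ.0) (λ.λ.0 1))
  [2] (λ.0) ((λ.λ.0) (λ.λ.0 1))
  [3] (λ.λ.0) (λ.λ.0 1)
  [4] λ.0

Answer: DIFFERENT — A ⇓ λ.0 (λ.0), B ⇓ λ.0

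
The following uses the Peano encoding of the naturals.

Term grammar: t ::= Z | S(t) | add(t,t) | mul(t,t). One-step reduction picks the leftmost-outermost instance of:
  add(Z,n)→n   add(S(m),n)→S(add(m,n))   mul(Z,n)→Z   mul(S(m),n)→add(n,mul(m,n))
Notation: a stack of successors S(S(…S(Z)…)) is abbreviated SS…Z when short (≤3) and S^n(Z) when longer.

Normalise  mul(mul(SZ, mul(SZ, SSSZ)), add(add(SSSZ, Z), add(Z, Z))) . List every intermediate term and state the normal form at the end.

Answer: normal form = S^9(Z)  (in 55 steps)

Working:
  start: mul(mul(SZ, mul(SZ, SSSZ)), add(add(SSSZ, Z), add(Z, Z)))
  [1] mul(add(mul(SZ, SSSZ), mul(Z, mul(SZ, SSSZ))), add(add(SSSZ, Z), add(Z, Z)))
  [2] mul(add(add(SSSZ, mul(Z, SSSZ)), mul(Z, mul(SZ, SSSZ))), add(add(SSSZ, Z), add(Z, Z)))
  [3] mul(add(S(add(SSZ, mul(Z, SSSZ))), mul(Z, mul(SZ, SSSZ))), add(add(SSSZ, Z), add(Z, Z)))
  [4] mul(S(add(add(SSZ, mul(Z, SSSZ)), mul(Z, mul(SZ, SSSZ)))), add(add(SSSZ, Z), add(Z, Z)))
  [5] add(add(add(SSSZ, Z), add(Z, Z)), mul(add(add(SSZ, mul(Z, SSSZ)), mul(Z, mul(SZ, SSSZ))), add(add(SSSZ, Z), add(Z, Z))))
  [6] add(add(S(add(SSZ, Z)), add(Z, Z)), mul(add(add(SSZ, mul(Z, SSSZ)), mul(Z, mul(SZ, SSSZ))), add(add(SSSZ, Z), add(Z, Z))))
  [7] add(S(add(add(SSZ, Z), add(Z, Z))), mul(add(add(SSZ, mul(Z, SSSZ)), mul(Z, mul(SZ, SSSZ))), add(add(SSSZ, Z), add(Z, Z))))
  [8] S(add(add(add(SSZ, Z), add(Z, Z)), mul(add(add(SSZ, mul(Z, SSSZ)), mul(Z, mul(SZ, SSSZ))), add(add(SSSZ, Z), add(Z, Z)))))
  [9] S(add(add(S(add(SZ, Z)), add(Z, Z)), mul(add(add(SSZ, mul(Z, SSSZ)), mul(Z, mul(SZ, SSSZ))), add(add(SSSZ, Z), add(Z, Z)))))
  [10] S(add(S(add(add(SZ, Z), add(Z, Z))), mul(add(add(SSZ, mul(Z, SSSZ)), mul(Z, mul(SZ, SSSZ))), add(add(SSSZ, Z), add(Z, Z)))))
  [11] S(S(add(add(add(SZ, Z), add(Z, Z)), mul(add(add(SSZ, mul(Z, SSSZ)), mul(Z, mul(SZ, SSSZ))), add(add(SSSZ, Z), add(Z, Z))))))
  [12] S(S(add(add(S(add(Z, Z)), add(Z, Z)), mul(add(add(SSZ, mul(Z, SSSZ)), mul(Z, mul(SZ, SSSZ))), add(add(SSSZ, Z), add(Z, Z))))))
  [13] S(S(add(S(add(add(Z, Z), add(Z, Z))), mul(add(add(SSZ, mul(Z, SSSZ)), mul(Z, mul(SZ, SSSZ))), add(add(SSSZ, Z), add(Z, Z))))))
  [14] S(S(S(add(add(add(Z, Z), add(Z, Z)), mul(add(add(SSZ, mul(Z, SSSZ)), mul(Z, mul(SZ, SSSZ))), add(add(SSSZ, Z), add(Z, Z)))))))
  [15] S(S(S(add(add(Z, add(Z, Z)), mul(add(add(SSZ, mul(Z, SSSZ)), mul(Z, mul(SZ, SSSZ))), add(add(SSSZ, Z), add(Z, Z)))))))
  [16] S(S(S(add(add(Z, Z), mul(add(add(SSZ, mul(Z, SSSZ)), mul(Z, mul(SZ, SSSZ))), add(add(SSSZ, Z), add(Z, Z)))))))
  [17] S(S(S(add(Z, mul(add(add(SSZ, mul(Z, SSSZ)), mul(Z, mul(SZ, SSSZ))), add(add(SSSZ, Z), add(Z, Z)))))))
  [18] S(S(S(mul(add(add(SSZ, mul(Z, SSSZ)), mul(Z, mul(SZ, SSSZ))), add(add(SSSZ, Z), add(Z, Z))))))
  [19] S(S(S(mul(add(S(add(SZ, mul(Z, SSSZ))), mul(Z, mul(SZ, SSSZ))), add(add(SSSZ, Z), add(Z, Z))))))
  [20] S(S(S(mul(S(add(add(SZ, mul(Z, SSSZ)), mul(Z, mul(SZ, SSSZ)))), add(add(SSSZ, Z), add(Z, Z))))))
  [21] S(S(S(add(add(add(SSSZ, Z), add(Z, Z)), mul(add(add(SZ, mul(Z, SSSZ)), mul(Z, mul(SZ, SSSZ))), add(add(SSSZ, Z), add(Z, Z)))))))
  [22] S(S(S(add(add(S(add(SSZ, Z)), add(Z, Z)), mul(add(add(SZ, mul(Z, SSSZ)), mul(Z, mul(SZ, SSSZ))), add(add(SSSZ, Z), add(Z, Z)))))))
  [23] S(S(S(add(S(add(add(SSZ, Z), add(Z, Z))), mul(add(add(SZ, mul(Z, SSSZ)), mul(Z, mul(SZ, SSSZ))), add(add(SSSZ, Z), add(Z, Z)))))))
  [24] S(S(S(S(add(add(add(SSZ, Z), add(Z, Z)), mul(add(add(SZ, mul(Z, SSSZ)), mul(Z, mul(SZ, SSSZ))), add(add(SSSZ, Z), add(Z, Z))))))))
  [25] S(S(S(S(add(add(S(add(SZ, Z)), add(Z, Z)), mul(add(add(SZ, mul(Z, SSSZ)), mul(Z, mul(SZ, SSSZ))), add(add(SSSZ, Z), add(Z, Z))))))))
  [26] S(S(S(S(add(S(add(add(SZ, Z), add(Z, Z))), mul(add(add(SZ, mul(Z, SSSZ)), mul(Z, mul(SZ, SSSZ))), add(add(SSSZ, Z), add(Z, Z))))))))
  [27] S(S(S(S(S(add(add(add(SZ, Z), add(Z, Z)), mul(add(add(SZ, mul(Z, SSSZ)), mul(Z, mul(SZ, SSSZ))), add(add(SSSZ, Z), add(Z, Z)))))))))
  [28] S(S(S(S(S(add(add(S(add(Z, Z)), add(Z, Z)), mul(add(add(SZ, mul(Z, SSSZ)), mul(Z, mul(SZ, SSSZ))), add(add(SSSZ, Z), add(Z, Z)))))))))
  [29] S(S(S(S(S(add(S(add(add(Z, Z), add(Z, Z))), mul(add(add(SZ, mul(Z, SSSZ)), mul(Z, mul(SZ, SSSZ))), add(add(SSSZ, Z), add(Z, Z)))))))))
  [30] S(S(S(S(S(S(add(add(add(Z, Z), add(Z, Z)), mul(add(add(SZ, mul(Z, SSSZ)), mul(Z, mul(SZ, SSSZ))), add(add(SSSZ, Z), add(Z, Z))))))))))
  [31] S(S(S(S(S(S(add(add(Z, add(Z, Z)), mul(add(add(SZ, mul(Z, SSSZ)), mul(Z, mul(SZ, SSSZ))), add(add(SSSZ, Z), add(Z, Z))))))))))
  [32] S(S(S(S(S(S(add(add(Z, Z), mul(add(add(SZ, mul(Z, SSSZ)), mul(Z, mul(SZ, SSSZ))), add(add(SSSZ, Z), add(Z, Z))))))))))
  [33] S(S(S(S(S(S(add(Z, mul(add(add(SZ, mul(Z, SSSZ)), mul(Z, mul(SZ, SSSZ))), add(add(SSSZ, Z), add(Z, Z))))))))))
  [34] S(S(S(S(S(S(mul(add(add(SZ, mul(Z, SSSZ)), mul(Z, mul(SZ, SSSZ))), add(add(SSSZ, Z), add(Z, Z)))))))))
  [35] S(S(S(S(S(S(mul(add(S(add(Z, mul(Z, SSSZ))), mul(Z, mul(SZ, SSSZ))), add(add(SSSZ, Z), add(Z, Z)))))))))
  [36] S(S(S(S(S(S(mul(S(add(add(Z, mul(Z, SSSZ)), mul(Z, mul(SZ, SSSZ)))), add(add(SSSZ, Z), add(Z, Z)))))))))
  [37] S(S(S(S(S(S(add(add(add(SSSZ, Z), add(Z, Z)), mul(add(add(Z, mul(Z, SSSZ)), mul(Z, mul(SZ, SSSZ))), add(add(SSSZ, Z), add(Z, Z))))))))))
  [38] S(S(S(S(S(S(add(add(S(add(SSZ, Z)), add(Z, Z)), mul(add(add(Z, mul(Z, SSSZ)), mul(Z, mul(SZ, SSSZ))), add(add(SSSZ, Z), add(Z, Z))))))))))
  [39] S(S(S(S(S(S(add(S(add(add(SSZ, Z), add(Z, Z))), mul(add(add(Z, mul(Z, SSSZ)), mul(Z, mul(SZ, SSSZ))), add(add(SSSZ, Z), add(Z, Z))))))))))
  [40] S(S(S(S(S(S(S(add(add(add(SSZ, Z), add(Z, Z)), mul(add(add(Z, mul(Z, SSSZ)), mul(Z, mul(SZ, SSSZ))), add(add(SSSZ, Z), add(Z, Z)))))))))))
  [41] S(S(S(S(S(S(S(add(add(S(add(SZ, Z)), add(Z, Z)), mul(add(add(Z, mul(Z, SSSZ)), mul(Z, mul(SZ, SSSZ))), add(add(SSSZ, Z), add(Z, Z)))))))))))
  [42] S(S(S(S(S(S(S(add(S(add(add(SZ, Z), add(Z, Z))), mul(add(add(Z, mul(Z, SSSZ)), mul(Z, mul(SZ, SSSZ))), add(add(SSSZ, Z), add(Z, Z)))))))))))
  [43] S(S(S(S(S(S(S(S(add(add(add(SZ, Z), add(Z, Z)), mul(add(add(Z, mul(Z, SSSZ)), mul(Z, mul(SZ, SSSZ))), add(add(SSSZ, Z), add(Z, Z))))))))))))
  [44] S(S(S(S(S(S(S(S(add(add(S(add(Z, Z)), add(Z, Z)), mul(add(add(Z, mul(Z, SSSZ)), mul(Z, mul(SZ, SSSZ))), add(add(SSSZ, Z), add(Z, Z))))))))))))
  [45] S(S(S(S(S(S(S(S(add(S(add(add(Z, Z), add(Z, Z))), mul(add(add(Z, mul(Z, SSSZ)), mul(Z, mul(SZ, SSSZ))), add(add(SSSZ, Z), add(Z, Z))))))))))))
  [46] S(S(S(S(S(S(S(S(S(add(add(add(Z, Z), add(Z, Z)), mul(add(add(Z, mul(Z, SSSZ)), mul(Z, mul(SZ, SSSZ))), add(add(SSSZ, Z), add(Z, Z)))))))))))))
  [47] S(S(S(S(S(S(S(S(S(add(add(Z, add(Z, Z)), mul(add(add(Z, mul(Z, SSSZ)), mul(Z, mul(SZ, SSSZ))), add(add(SSSZ, Z), add(Z, Z)))))))))))))
  [48] S(S(S(S(S(S(S(S(S(add(add(Z, Z), mul(add(add(Z, mul(Z, SSSZ)), mul(Z, mul(SZ, SSSZ))), add(add(SSSZ, Z), add(Z, Z)))))))))))))
  [49] S(S(S(S(S(S(S(S(S(add(Z, mul(add(add(Z, mul(Z, SSSZ)), mul(Z, mul(SZ, SSSZ))), add(add(SSSZ, Z), add(Z, Z)))))))))))))
  [50] S(S(S(S(S(S(S(S(S(mul(add(add(Z, mul(Z, SSSZ)), mul(Z, mul(SZ, SSSZ))), add(add(SSSZ, Z), add(Z, Z))))))))))))
  [51] S(S(S(S(S(S(S(S(S(mul(add(mul(Z, SSSZ), mul(Z, mul(SZ, SSSZ))), add(add(SSSZ, Z), add(Z, Z))))))))))))
  [52] S(S(S(S(S(S(S(S(S(mul(add(Z, mul(Z, mul(SZ, SSSZ))), add(add(SSSZ, Z), add(Z, Z))))))))))))
  [53] S(S(S(S(S(S(S(S(S(mul(mul(Z, mul(SZ, SSSZ)), add(add(SSSZ, Z), add(Z, Z))))))))))))
  [54] S(S(S(S(S(S(S(S(S(mul(Z, add(add(SSSZ, Z), add(Z, Z))))))))))))
  [55] S^9(Z)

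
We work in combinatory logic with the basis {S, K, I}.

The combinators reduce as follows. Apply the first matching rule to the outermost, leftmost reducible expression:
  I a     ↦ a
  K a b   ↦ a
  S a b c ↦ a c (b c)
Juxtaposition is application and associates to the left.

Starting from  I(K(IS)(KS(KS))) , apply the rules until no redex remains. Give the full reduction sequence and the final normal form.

Answer: normal form = S  (in 3 steps)

Reduction:
  start: I(K(IS)(KS(KS)))
  [1] K(IS)(KS(KS))
  [2] IS
  [3] S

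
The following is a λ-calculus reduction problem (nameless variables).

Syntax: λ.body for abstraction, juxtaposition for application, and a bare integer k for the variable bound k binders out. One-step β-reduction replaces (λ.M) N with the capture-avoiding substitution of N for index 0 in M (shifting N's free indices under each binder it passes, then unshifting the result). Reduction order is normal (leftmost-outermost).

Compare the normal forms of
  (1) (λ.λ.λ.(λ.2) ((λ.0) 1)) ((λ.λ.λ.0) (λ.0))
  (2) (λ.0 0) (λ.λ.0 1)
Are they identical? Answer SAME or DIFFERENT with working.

Answer: DIFFERENT — A ⇓ λ.λ.1, B ⇓ λ.0 (λ.λ.0 1)

Reduction:
Term A:
  start: (λ.λ.λ.(λ.2) ((λ.0) 1)) ((λ.λ.λ.0) (λ.0))
  →1  λ.λ.(λ.2) ((λ.0) 1)
  →2  λ.λ.1

Term B:
  start: (λ.0 0) (λ.λ.0 1)
  →1  (λ.λ.0 1) (λ.λ.0 1)
  →2  λ.0 (λ.λ.0 1)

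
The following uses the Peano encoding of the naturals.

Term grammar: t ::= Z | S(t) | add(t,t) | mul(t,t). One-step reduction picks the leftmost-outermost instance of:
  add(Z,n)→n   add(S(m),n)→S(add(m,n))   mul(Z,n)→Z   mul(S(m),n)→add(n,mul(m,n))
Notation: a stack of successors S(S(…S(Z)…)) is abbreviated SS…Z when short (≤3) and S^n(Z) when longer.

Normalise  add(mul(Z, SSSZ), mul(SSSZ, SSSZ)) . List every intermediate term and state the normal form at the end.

  start: add(mul(Z, SSSZ), mul(SSSZ, SSSZ))
  step 1: add(Z, mul(SSSZ, SSSZ))
  step 2: mul(SSSZ, SSSZ)
  step 3: add(SSSZ, mul(SSZ, SSSZ))
  step 4: S(add(SSZ, mul(SSZ, SSSZ)))
  step 5: S(S(add(SZ, mul(SSZ, SSSZ))))
  step 6: S(S(S(add(Z, mul(SSZ, SSSZ)))))
  step 7: S(S(S(mul(SSZ, SSSZ))))
  step 8: S(S(S(add(SSSZ, mul(SZ, SSSZ)))))
  step 9: S(S(S(S(add(SSZ, mul(SZ, SSSZ))))))
  step 10: S(S(S(S(S(add(SZ, mul(SZ, SSSZ)))))))
  step 11: S(S(S(S(S(S(add(Z, mul(SZ, SSSZ))))))))
  step 12: S(S(S(S(S(S(mul(SZ, SSSZ)))))))
  step 13: S(S(S(S(S(S(add(SSSZ, mul(Z, SSSZ))))))))
  step 14: S(S(S(S(S(S(S(add(SSZ, mul(Z, SSSZ)))))))))
  step 15: S(S(S(S(S(S(S(S(add(SZ, mul(Z, SSSZ))))))))))
  step 16: S(S(S(S(S(S(S(S(S(add(Z, mul(Z, SSSZ)))))))))))
  step 17: S(S(S(S(S(S(S(S(S(mul(Z, SSSZ))))))))))
  step 18: S^9(Z)

Answer: normal form = S^9(Z)  (in 18 steps)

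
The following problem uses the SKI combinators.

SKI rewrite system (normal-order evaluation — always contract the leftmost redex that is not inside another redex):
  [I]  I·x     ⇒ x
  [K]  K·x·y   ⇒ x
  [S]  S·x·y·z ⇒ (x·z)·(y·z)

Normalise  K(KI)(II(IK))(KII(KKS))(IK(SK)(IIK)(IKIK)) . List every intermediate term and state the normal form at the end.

  start: K(KI)(II(IK))(KII(KKS))(IK(SK)(IIK)(IKIK))
  [1] KI(KII(KKS))(IK(SK)(IIK)(IKIK))
  [2] I(IK(SK)(IIK)(IKIK))
  [3] IK(SK)(IIK)(IKIK)
  [4] K(SK)(IIK)(IKIK)
  [5] SK(IKIK)
  [6] SK(KIK)
  [7] SKI

Answer: normal form = SKI  (in 7 steps)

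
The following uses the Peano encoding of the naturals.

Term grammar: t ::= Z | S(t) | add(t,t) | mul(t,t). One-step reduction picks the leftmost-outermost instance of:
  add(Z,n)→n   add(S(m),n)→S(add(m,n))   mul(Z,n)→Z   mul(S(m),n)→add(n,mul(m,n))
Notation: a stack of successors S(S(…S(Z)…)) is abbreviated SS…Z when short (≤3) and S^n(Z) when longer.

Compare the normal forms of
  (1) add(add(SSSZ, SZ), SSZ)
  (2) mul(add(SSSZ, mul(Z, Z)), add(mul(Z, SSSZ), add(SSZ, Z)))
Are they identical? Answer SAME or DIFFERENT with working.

Term A:
  start: add(add(SSSZ, SZ), SSZ)
  →1  add(S(add(SSZ, SZ)), SSZ)
  →2  S(add(add(SSZ, SZ), SSZ))
  →3  S(add(S(add(SZ, SZ)), SSZ))
  →4  S(S(add(add(SZ, SZ), SSZ)))
  →5  S(S(add(S(add(Z, SZ)), SSZ)))
  →6  S(S(S(add(add(Z, SZ), SSZ))))
  →7  S(S(S(add(SZ, SSZ))))
  →8  S(S(S(S(add(Z, SSZ)))))
  →9  S^6(Z)

Term B:
  start: mul(add(SSSZ, mul(Z, Z)), add(mul(Z, SSSZ), add(SSZ, Z)))
  →1  mul(S(add(SSZ, mul(Z, Z))), add(mul(Z, SSSZ), add(SSZ, Z)))
  →2  add(add(mul(Z, SSSZ), add(SSZ, Z)), mul(add(SSZ, mul(Z, Z)), add(mul(Z, SSSZ), add(SSZ, Z))))
  →3  add(add(Z, add(SSZ, Z)), mul(add(SSZ, mul(Z, Z)), add(mul(Z, SSSZ), add(SSZ, Z))))
  →4  add(add(SSZ, Z), mul(add(SSZ, mul(Z, Z)), add(mul(Z, SSSZ), add(SSZ, Z))))
  →5  add(S(add(SZ, Z)), mul(add(SSZ, mul(Z, Z)), add(mul(Z, SSSZ), add(SSZ, Z))))
  →6  S(add(add(SZ, Z), mul(add(SSZ, mul(Z, Z)), add(mul(Z, SSSZ), add(SSZ, Z)))))
  →7  S(add(S(add(Z, Z)), mul(add(SSZ, mul(Z, Z)), add(mul(Z, SSSZ), add(SSZ, Z)))))
  →8  S(S(add(add(Z, Z), mul(add(SSZ, mul(Z, Z)), add(mul(Z, SSSZ), add(SSZ, Z))))))
  →9  S(S(add(Z, mul(add(SSZ, mul(Z, Z)), add(mul(Z, SSSZ), add(SSZ, Z))))))
  →10  S(S(mul(add(SSZ, mul(Z, Z)), add(mul(Z, SSSZ), add(SSZ, Z)))))
  →11  S(S(mul(S(add(SZ, mul(Z, Z))), add(mul(Z, SSSZ), add(SSZ, Z)))))
  →12  S(S(add(add(mul(Z, SSSZ), add(SSZ, Z)), mul(add(SZ, mul(Z, Z)), add(mul(Z, SSSZ), add(SSZ, Z))))))
  →13  S(S(add(add(Z, add(SSZ, Z)), mul(add(SZ, mul(Z, Z)), add(mul(Z, SSSZ), add(SSZ, Z))))))
  →14  S(S(add(add(SSZ, Z), mul(add(SZ, mul(Z, Z)), add(mul(Z, SSSZ), add(SSZ, Z))))))
  →15  S(S(add(S(add(SZ, Z)), mul(add(SZ, mul(Z, Z)), add(mul(Z, SSSZ), add(SSZ, Z))))))
  →16  S(S(S(add(add(SZ, Z), mul(add(SZ, mul(Z, Z)), add(mul(Z, SSSZ), add(SSZ, Z)))))))
  →17  S(S(S(add(S(add(Z, Z)), mul(add(SZ, mul(Z, Z)), add(mul(Z, SSSZ), add(SSZ, Z)))))))
  →18  S(S(S(S(add(add(Z, Z), mul(add(SZ, mul(Z, Z)), add(mul(Z, SSSZ), add(SSZ, Z))))))))
  →19  S(S(S(S(add(Z, mul(add(SZ, mul(Z, Z)), add(mul(Z, SSSZ), add(SSZ, Z))))))))
  →20  S(S(S(S(mul(add(SZ, mul(Z, Z)), add(mul(Z, SSSZ), add(SSZ, Z)))))))
  →21  S(S(S(S(mul(S(add(Z, mul(Z, Z))), add(mul(Z, SSSZ), add(SSZ, Z)))))))
  →22  S(S(S(S(add(add(mul(Z, SSSZ), add(SSZ, Z)), mul(add(Z, mul(Z, Z)), add(mul(Z, SSSZ), add(SSZ, Z))))))))
  →23  S(S(S(S(add(add(Z, add(SSZ, Z)), mul(add(Z, mul(Z, Z)), add(mul(Z, SSSZ), add(SSZ, Z))))))))
  →24  S(S(S(S(add(add(SSZ, Z), mul(add(Z, mul(Z, Z)), add(mul(Z, SSSZ), add(SSZ, Z))))))))
  →25  S(S(S(S(add(S(add(SZ, Z)), mul(add(Z, mul(Z, Z)), add(mul(Z, SSSZ), add(SSZ, Z))))))))
  →26  S(S(S(S(S(add(add(SZ, Z), mul(add(Z, mul(Z, Z)), add(mul(Z, SSSZ), add(SSZ, Z)))))))))
  →27  S(S(S(S(S(add(S(add(Z, Z)), mul(add(Z, mul(Z, Z)), add(mul(Z, SSSZ), add(SSZ, Z)))))))))
  →28  S(S(S(S(S(S(add(add(Z, Z), mul(add(Z, mul(Z, Z)), add(mul(Z, SSSZ), add(SSZ, Z))))))))))
  →29  S(S(S(S(S(S(add(Z, mul(add(Z, mul(Z, Z)), add(mul(Z, SSSZ), add(SSZ, Z))))))))))
  →30  S(S(S(S(S(S(mul(add(Z, mul(Z, Z)), add(mul(Z, SSSZ), add(SSZ, Z)))))))))
  →31  S(S(S(S(S(S(mul(mul(Z, Z), add(mul(Z, SSSZ), add(SSZ, Z)))))))))
  →32  S(S(S(S(S(S(mul(Z, add(mul(Z, SSSZ), add(SSZ, Z)))))))))
  →33  S^6(Z)

Answer: SAME — A ⇓ S^6(Z), B ⇓ S^6(Z)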